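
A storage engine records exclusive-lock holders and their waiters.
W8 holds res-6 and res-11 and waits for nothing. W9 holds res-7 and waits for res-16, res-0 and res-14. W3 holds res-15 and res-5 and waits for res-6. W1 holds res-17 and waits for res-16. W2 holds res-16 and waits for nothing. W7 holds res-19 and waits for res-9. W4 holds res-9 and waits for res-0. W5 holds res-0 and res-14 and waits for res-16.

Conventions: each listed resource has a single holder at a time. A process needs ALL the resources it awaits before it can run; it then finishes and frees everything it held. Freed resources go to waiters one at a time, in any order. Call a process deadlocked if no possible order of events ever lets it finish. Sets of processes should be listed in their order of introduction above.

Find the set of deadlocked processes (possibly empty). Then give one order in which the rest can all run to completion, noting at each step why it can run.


No process is deadlocked.
Key observation: there is no circular wait here — follow any chain and it reaches a process that is free to run now.
The rest can finish in the order W2, W5, W1, W9, W8, W3, W4, W7.
Check, step by step:
  run W2 (it waits on nothing); releases res-16
  run W5 (all its waits — res-16 — are resolved); releases res-0 and res-14
  run W1 (all its waits — res-16 — are resolved); releases res-17
  run W9 (all its waits — res-16, res-0 and res-14 — are resolved); releases res-7
  run W8 (it waits on nothing); releases res-6 and res-11
  run W3 (all its waits — res-6 — are resolved); releases res-15 and res-5
  run W4 (all its waits — res-0 — are resolved); releases res-9
  run W7 (all its waits — res-9 — are resolved); releases res-19


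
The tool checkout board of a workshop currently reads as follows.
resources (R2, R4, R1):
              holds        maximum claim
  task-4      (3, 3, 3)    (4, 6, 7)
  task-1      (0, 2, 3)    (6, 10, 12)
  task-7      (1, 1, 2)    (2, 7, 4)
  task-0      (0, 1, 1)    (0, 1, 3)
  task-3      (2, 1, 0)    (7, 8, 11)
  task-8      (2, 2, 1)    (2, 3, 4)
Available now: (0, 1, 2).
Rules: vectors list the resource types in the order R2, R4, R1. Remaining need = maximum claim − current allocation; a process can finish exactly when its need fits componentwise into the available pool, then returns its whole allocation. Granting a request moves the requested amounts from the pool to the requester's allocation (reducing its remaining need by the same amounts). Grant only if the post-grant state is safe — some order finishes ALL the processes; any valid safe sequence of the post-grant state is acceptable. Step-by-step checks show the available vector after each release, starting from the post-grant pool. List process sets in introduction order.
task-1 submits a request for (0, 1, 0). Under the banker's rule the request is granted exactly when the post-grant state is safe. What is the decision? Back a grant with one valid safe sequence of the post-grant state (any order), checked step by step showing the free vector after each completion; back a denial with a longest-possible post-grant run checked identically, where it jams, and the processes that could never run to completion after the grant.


GRANT — the state after the grant stays safe, e.g. via task-0, task-8, task-4, task-7, task-1, task-3.
Key observation: the grant leaves (0, 0, 2) free — enough for task-0, whose release restarts the cascade.
Verifying the post-grant state step by step:
  pool = (0, 0, 2)
  task-0 needs (0, 0, 2) <= (0, 0, 2) -> finishes; pool += (0, 1, 1) = (0, 1, 3)
  task-8 needs (0, 1, 3) <= (0, 1, 3) -> finishes; pool += (2, 2, 1) = (2, 3, 4)
  task-4 needs (1, 3, 4) <= (2, 3, 4) -> finishes; pool += (3, 3, 3) = (5, 6, 7)
  task-7 needs (1, 6, 2) <= (5, 6, 7) -> finishes; pool += (1, 1, 2) = (6, 7, 9)
  task-1 needs (6, 7, 9) <= (6, 7, 9) -> finishes; pool += (0, 3, 3) = (6, 10, 12)
  task-3 needs (5, 7, 11) <= (6, 10, 12) -> finishes; pool += (2, 1, 0) = (8, 11, 12)


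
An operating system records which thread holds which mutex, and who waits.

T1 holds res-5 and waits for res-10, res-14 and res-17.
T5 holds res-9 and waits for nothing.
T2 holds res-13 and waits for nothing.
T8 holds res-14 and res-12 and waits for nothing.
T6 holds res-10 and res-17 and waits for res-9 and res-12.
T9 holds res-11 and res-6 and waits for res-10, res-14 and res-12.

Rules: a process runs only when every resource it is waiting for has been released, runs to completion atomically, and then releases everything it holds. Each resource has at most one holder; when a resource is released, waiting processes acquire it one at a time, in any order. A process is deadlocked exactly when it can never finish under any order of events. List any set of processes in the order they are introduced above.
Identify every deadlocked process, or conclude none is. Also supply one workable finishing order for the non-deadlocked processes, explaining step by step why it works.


No process is deadlocked.
Key observation: the wait graph is acyclic; completion cascades from the unblocked processes through everyone else.
One completion order for the rest: T5, T2, T8, T6, T1, T9.
Verifying each step:
  T5: no waits; runs immediately, freeing res-9
  T2: no waits; runs immediately, freeing res-13
  T8: no waits; runs immediately, freeing res-14 and res-12
  T6 waits on res-9 and res-12 — all released -> runs and releases res-10 and res-17
  T1 waits on res-10, res-14 and res-17 — all released -> runs and releases res-5
  T9 waits on res-10, res-14 and res-12 — all released -> runs and releases res-11 and res-6


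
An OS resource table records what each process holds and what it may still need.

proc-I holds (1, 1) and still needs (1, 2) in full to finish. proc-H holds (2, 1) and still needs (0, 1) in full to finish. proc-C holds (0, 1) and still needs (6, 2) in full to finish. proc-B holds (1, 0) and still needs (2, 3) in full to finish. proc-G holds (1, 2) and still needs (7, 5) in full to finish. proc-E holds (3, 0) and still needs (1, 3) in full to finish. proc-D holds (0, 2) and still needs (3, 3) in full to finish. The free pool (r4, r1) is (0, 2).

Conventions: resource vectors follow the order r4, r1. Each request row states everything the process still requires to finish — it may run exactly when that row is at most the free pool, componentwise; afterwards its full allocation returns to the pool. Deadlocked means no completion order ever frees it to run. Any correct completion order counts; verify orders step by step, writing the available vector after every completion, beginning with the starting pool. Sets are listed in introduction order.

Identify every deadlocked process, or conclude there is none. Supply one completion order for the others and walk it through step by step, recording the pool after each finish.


Nothing here is deadlocked.
Key observation: no deadlock: proc-H fits now, and the freed resources carry the rest through.
One completion order for the rest: proc-H, proc-I, proc-B, proc-D, proc-E, proc-G, proc-C. Check, step by step:
  pool = (0, 2)
  proc-H needs (0, 1) <= (0, 2) -> finishes; pool += (2, 1) = (2, 3)
  proc-I needs (1, 2) <= (2, 3) -> finishes; pool += (1, 1) = (3, 4)
  proc-B needs (2, 3) <= (3, 4) -> finishes; pool += (1, 0) = (4, 4)
  proc-D needs (3, 3) <= (4, 4) -> finishes; pool += (0, 2) = (4, 6)
  proc-E needs (1, 3) <= (4, 6) -> finishes; pool += (3, 0) = (7, 6)
  proc-G needs (7, 5) <= (7, 6) -> finishes; pool += (1, 2) = (8, 8)
  proc-C needs (6, 2) <= (8, 8) -> finishes; pool += (0, 1) = (8, 9)


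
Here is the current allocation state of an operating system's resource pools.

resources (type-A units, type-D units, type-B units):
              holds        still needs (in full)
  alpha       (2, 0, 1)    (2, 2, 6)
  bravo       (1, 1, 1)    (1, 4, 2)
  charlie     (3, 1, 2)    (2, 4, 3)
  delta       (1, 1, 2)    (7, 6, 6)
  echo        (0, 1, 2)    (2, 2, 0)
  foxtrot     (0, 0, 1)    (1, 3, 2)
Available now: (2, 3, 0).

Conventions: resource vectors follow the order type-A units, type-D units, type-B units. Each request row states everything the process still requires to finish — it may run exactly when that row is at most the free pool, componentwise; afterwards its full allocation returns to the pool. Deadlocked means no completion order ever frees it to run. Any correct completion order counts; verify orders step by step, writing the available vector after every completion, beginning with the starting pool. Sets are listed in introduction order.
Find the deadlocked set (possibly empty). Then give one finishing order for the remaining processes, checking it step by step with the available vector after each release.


The deadlocked set is empty.
Key observation: no deadlock: echo fits now, and the freed resources carry the rest through.
One completion order for the rest: echo, foxtrot, bravo, charlie, alpha, delta. Walking it through:
  pool = (2, 3, 0)
  echo needs (2, 2, 0) <= (2, 3, 0) -> finishes; pool += (0, 1, 2) = (2, 4, 2)
  foxtrot needs (1, 3, 2) <= (2, 4, 2) -> finishes; pool += (0, 0, 1) = (2, 4, 3)
  bravo needs (1, 4, 2) <= (2, 4, 3) -> finishes; pool += (1, 1, 1) = (3, 5, 4)
  charlie needs (2, 4, 3) <= (3, 5, 4) -> finishes; pool += (3, 1, 2) = (6, 6, 6)
  alpha needs (2, 2, 6) <= (6, 6, 6) -> finishes; pool += (2, 0, 1) = (8, 6, 7)
  delta needs (7, 6, 6) <= (8, 6, 7) -> finishes; pool += (1, 1, 2) = (9, 7, 9)


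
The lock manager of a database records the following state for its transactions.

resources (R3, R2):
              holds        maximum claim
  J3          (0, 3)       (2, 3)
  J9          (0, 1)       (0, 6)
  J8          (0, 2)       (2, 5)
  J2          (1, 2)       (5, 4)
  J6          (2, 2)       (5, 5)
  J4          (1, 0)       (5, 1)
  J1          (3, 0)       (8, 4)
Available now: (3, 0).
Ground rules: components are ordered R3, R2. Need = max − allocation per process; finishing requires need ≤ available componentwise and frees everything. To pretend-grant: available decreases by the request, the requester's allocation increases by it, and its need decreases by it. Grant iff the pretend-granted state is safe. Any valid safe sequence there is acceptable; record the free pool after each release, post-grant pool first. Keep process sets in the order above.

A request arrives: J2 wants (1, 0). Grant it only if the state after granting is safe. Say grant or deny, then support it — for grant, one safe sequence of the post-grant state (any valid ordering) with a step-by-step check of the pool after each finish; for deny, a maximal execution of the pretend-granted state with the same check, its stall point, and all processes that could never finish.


DENY. Granting would leave the state unsafe.
Key observation: the pool after J3, J8, J9 is (2, 6); every surviving request exceeds it in R3, so progress ends there.
Pretend the grant happened; the run J3, J8, J9 goes as far as possible. Check, step by step:
  pool = (2, 0)
  J3 needs (2, 0) <= (2, 0) -> finishes; pool += (0, 3) = (2, 3)
  J8 needs (2, 3) <= (2, 3) -> finishes; pool += (0, 2) = (2, 5)
  J9 needs (0, 5) <= (2, 5) -> finishes; pool += (0, 1) = (2, 6)
  J2 cannot run: need (3, 2) vs free (2, 6) (insufficient R3)
  J6 cannot run: need (3, 3) vs free (2, 6) (insufficient R3)
  J4 cannot run: need (4, 1) vs free (2, 6) (insufficient R3)
  J1 cannot run: need (5, 4) vs free (2, 6) (insufficient R3)
Had the request been granted, J2, J6, J4 and J1 could never finish.


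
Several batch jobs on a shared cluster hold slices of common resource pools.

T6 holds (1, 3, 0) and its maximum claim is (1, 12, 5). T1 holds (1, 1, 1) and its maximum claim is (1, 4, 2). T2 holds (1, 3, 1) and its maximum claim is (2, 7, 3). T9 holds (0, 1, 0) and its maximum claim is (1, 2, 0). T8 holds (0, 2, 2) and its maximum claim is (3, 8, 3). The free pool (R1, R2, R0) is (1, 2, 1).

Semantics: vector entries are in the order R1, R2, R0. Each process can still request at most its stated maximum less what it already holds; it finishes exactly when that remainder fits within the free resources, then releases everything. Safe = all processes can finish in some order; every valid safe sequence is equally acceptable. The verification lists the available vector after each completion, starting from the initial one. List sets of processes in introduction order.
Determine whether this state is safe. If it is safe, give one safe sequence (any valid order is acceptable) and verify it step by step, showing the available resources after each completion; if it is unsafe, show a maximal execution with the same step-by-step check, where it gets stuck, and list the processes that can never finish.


SAFE, for example via the order T9, T1, T2, T8, T6.
Key observation: the order's first zero-slack moment is T9 ((1, 1, 0) needed, (1, 2, 1) free — a requested resource with nothing to spare).
Verifying each step:
  pool = (1, 2, 1)
  T9: need (1, 1, 0) fits (1, 2, 1); releases (0, 1, 0), pool now (1, 3, 1)
  T1: need (0, 3, 1) fits (1, 3, 1); releases (1, 1, 1), pool now (2, 4, 2)
  T2: need (1, 4, 2) fits (2, 4, 2); releases (1, 3, 1), pool now (3, 7, 3)
  T8: need (3, 6, 1) fits (3, 7, 3); releases (0, 2, 2), pool now (3, 9, 5)
  T6: need (0, 9, 5) fits (3, 9, 5); releases (1, 3, 0), pool now (4, 12, 5)


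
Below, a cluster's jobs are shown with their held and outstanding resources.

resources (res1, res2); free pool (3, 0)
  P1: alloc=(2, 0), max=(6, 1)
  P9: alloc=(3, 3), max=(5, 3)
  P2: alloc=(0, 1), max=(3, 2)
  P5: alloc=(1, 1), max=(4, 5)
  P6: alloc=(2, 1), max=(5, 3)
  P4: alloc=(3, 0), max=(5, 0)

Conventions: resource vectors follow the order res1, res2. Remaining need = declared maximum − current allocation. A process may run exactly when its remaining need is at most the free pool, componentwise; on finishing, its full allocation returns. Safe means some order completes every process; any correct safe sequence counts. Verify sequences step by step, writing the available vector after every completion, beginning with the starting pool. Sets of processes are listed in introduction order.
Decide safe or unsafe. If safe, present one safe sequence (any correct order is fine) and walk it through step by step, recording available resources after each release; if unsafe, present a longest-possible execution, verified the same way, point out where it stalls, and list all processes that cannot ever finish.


SAFE — a valid safe sequence is P9, P1, P4, P6, P5, P2.
Key observation: the order's first zero-slack moment is P5 ((3, 4) needed, (13, 4) free — a requested resource with nothing to spare).
Step-by-step check:
  pool = (3, 0)
  P9 needs (2, 0) <= (3, 0) -> finishes; pool += (3, 3) = (6, 3)
  P1 needs (4, 1) <= (6, 3) -> finishes; pool += (2, 0) = (8, 3)
  P4 needs (2, 0) <= (8, 3) -> finishes; pool += (3, 0) = (11, 3)
  P6 needs (3, 2) <= (11, 3) -> finishes; pool += (2, 1) = (13, 4)
  P5 needs (3, 4) <= (13, 4) -> finishes; pool += (1, 1) = (14, 5)
  P2 needs (3, 1) <= (14, 5) -> finishes; pool += (0, 1) = (14, 6)


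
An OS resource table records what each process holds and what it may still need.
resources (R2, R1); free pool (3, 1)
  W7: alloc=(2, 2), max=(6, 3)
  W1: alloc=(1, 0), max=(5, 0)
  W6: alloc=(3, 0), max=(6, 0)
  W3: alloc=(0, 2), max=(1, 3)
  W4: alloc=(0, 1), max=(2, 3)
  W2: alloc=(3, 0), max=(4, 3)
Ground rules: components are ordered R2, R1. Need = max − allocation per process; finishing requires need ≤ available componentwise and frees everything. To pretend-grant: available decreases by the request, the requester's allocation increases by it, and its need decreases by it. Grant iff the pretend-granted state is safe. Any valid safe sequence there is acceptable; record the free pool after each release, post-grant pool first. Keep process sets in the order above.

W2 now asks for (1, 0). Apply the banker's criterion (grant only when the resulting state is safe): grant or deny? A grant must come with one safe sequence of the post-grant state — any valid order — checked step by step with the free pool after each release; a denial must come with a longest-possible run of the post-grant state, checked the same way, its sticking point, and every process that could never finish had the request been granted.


GRANT. The post-grant state is safe; one safe sequence: W3, W4, W2, W6, W7, W1.
Key observation: the transfer keeps a workable pool ((2, 1)); W3 starts the safe sequence.
Step-by-step check of the post-grant state:
  pool = (2, 1)
  run W3 (needs (1, 1), free (2, 1)); after release of (0, 2) the pool is (2, 3)
  run W4 (needs (2, 2), free (2, 3)); after release of (0, 1) the pool is (2, 4)
  run W2 (needs (0, 3), free (2, 4)); after release of (4, 0) the pool is (6, 4)
  run W6 (needs (3, 0), free (6, 4)); after release of (3, 0) the pool is (9, 4)
  run W7 (needs (4, 1), free (9, 4)); after release of (2, 2) the pool is (11, 6)
  run W1 (needs (4, 0), free (11, 6)); after release of (1, 0) the pool is (12, 6)


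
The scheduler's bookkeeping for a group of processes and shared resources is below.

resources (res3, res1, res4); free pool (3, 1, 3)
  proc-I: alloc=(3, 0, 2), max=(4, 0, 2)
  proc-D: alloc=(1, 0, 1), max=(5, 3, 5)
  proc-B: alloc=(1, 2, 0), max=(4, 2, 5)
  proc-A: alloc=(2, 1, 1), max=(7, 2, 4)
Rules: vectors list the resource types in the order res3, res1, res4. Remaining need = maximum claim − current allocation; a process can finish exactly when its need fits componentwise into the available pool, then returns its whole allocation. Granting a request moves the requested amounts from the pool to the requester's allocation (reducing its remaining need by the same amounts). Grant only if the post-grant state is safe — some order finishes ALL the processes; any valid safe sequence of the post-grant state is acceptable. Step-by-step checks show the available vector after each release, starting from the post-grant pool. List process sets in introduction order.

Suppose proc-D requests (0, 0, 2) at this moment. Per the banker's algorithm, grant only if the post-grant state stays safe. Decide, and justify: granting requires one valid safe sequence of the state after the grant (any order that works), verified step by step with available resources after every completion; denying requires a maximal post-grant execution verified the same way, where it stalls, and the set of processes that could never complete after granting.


DENY: after the grant no complete ordering would exist.
Key observation: after proc-I, proc-A the pool peaks at (8, 2, 4), and each blocked process is short somewhere: proc-D on res1; proc-B on res4.
After a pretend grant, a maximal execution: proc-I, proc-A — then nothing else fits. Walking it through:
  pool = (3, 1, 1)
  proc-I: need (1, 0, 0) fits (3, 1, 1); releases (3, 0, 2), pool now (6, 1, 3)
  proc-A: need (5, 1, 3) fits (6, 1, 3); releases (2, 1, 1), pool now (8, 2, 4)
  proc-D cannot run: need (4, 3, 2) vs free (8, 2, 4) (insufficient res1)
  proc-B cannot run: need (3, 0, 5) vs free (8, 2, 4) (insufficient res4)
Post-grant, the permanently blocked set is proc-D and proc-B.


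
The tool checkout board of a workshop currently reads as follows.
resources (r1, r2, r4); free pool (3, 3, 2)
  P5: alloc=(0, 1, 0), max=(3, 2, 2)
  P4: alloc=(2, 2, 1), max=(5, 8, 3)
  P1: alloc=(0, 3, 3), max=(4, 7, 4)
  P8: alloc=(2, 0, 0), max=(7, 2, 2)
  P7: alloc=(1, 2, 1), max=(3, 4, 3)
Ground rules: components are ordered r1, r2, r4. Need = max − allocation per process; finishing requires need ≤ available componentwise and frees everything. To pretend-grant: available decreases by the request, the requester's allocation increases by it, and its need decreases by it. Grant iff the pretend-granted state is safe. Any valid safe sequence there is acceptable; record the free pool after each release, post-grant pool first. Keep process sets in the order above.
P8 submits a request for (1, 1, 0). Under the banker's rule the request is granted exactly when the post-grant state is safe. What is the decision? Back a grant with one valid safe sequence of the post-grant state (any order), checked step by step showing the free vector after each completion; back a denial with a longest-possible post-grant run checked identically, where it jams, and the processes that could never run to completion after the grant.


DENY — the pretend-granted state is unsafe.
Key observation: after P7, P5 the pool peaks at (3, 5, 3), and each blocked process is short somewhere: P4 on r2; P1 on r1; P8 on r1.
After a pretend grant, a maximal execution: P7, P5 — then nothing else fits. Step-by-step check:
  pool = (2, 2, 2)
  run P7 (needs (2, 2, 2), free (2, 2, 2)); after release of (1, 2, 1) the pool is (3, 4, 3)
  run P5 (needs (3, 1, 2), free (3, 4, 3)); after release of (0, 1, 0) the pool is (3, 5, 3)
  P4 still needs (3, 6, 2) but only (3, 5, 3) is free — short on r2
  P1 still needs (4, 4, 1) but only (3, 5, 3) is free — short on r1
  P8 still needs (4, 1, 2) but only (3, 5, 3) is free — short on r1
Processes that could never finish after the grant: P4, P1 and P8.


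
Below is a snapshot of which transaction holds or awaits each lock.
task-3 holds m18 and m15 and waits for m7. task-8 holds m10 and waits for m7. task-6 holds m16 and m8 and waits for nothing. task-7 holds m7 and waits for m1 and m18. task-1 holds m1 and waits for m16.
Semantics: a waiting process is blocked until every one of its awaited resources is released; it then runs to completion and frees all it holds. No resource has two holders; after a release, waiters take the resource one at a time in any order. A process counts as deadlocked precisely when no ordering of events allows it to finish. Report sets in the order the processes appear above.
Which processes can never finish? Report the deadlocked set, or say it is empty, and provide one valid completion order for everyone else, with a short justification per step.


The deadlocked set is task-3, task-8 and task-7.
Key observation: the knot is the closed ring of waits task-3 -> task-7 -> task-3; task-8 waits into the deadlock from upstream.
A valid finishing order for the others: task-6, task-1.
Check, step by step:
  task-6 waits on nothing -> runs at once and releases m16 and m8
  task-1 waits on m16 — all released -> runs and releases m1


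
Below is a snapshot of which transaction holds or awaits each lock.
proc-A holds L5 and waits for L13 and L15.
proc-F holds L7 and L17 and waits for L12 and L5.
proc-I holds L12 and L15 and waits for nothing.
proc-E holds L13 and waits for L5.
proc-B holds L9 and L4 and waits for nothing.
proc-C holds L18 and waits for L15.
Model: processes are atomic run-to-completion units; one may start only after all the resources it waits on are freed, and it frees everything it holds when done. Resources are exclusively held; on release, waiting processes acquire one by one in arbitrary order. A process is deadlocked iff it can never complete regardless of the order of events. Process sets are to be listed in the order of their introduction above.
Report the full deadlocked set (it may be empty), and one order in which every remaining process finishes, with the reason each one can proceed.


Deadlocked: proc-A, proc-F and proc-E.
Key observation: the knot is the closed ring of waits proc-A -> proc-E -> proc-A; proc-F waits into the deadlock from upstream.
The rest can finish in the order proc-I, proc-B, proc-C.
Check, step by step:
  proc-I waits on nothing -> runs at once and releases L12 and L15
  proc-B waits on nothing -> runs at once and releases L9 and L4
  proc-C: everything it awaited (L15) is free; runs, freeing L18


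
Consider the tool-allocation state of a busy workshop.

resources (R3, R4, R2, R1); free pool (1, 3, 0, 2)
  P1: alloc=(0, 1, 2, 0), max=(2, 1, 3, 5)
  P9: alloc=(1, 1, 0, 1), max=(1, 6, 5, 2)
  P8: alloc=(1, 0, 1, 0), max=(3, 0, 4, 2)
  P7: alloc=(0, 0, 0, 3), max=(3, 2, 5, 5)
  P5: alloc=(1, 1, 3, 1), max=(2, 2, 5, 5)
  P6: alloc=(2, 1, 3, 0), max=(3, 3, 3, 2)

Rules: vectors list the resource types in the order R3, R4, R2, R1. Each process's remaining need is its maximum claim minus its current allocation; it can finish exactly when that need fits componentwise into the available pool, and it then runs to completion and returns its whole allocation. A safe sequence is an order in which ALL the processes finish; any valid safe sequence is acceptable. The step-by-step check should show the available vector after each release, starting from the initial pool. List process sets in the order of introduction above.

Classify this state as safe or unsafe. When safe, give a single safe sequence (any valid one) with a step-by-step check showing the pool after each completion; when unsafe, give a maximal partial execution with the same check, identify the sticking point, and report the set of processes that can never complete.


The state is UNSAFE.
Key observation: after P6, P8 the pool peaks at (4, 4, 4, 2), and each blocked process is short somewhere: P1 on R1; P9 on R4, R2; P7 on R2; P5 on R1.
Going as far as possible: P6, P8; after that, nothing fits. Verifying each step:
  pool = (1, 3, 0, 2)
  P6: need (1, 2, 0, 2) fits (1, 3, 0, 2); releases (2, 1, 3, 0), pool now (3, 4, 3, 2)
  P8: need (2, 0, 3, 2) fits (3, 4, 3, 2); releases (1, 0, 1, 0), pool now (4, 4, 4, 2)
  P1 cannot run: need (2, 0, 1, 5) vs free (4, 4, 4, 2) (insufficient R1)
  P9 cannot run: need (0, 5, 5, 1) vs free (4, 4, 4, 2) (insufficient R4 and R2)
  P7 cannot run: need (3, 2, 5, 2) vs free (4, 4, 4, 2) (insufficient R2)
  P5 cannot run: need (1, 1, 2, 4) vs free (4, 4, 4, 2) (insufficient R1)
Processes that can never finish: P1, P9, P7 and P5.


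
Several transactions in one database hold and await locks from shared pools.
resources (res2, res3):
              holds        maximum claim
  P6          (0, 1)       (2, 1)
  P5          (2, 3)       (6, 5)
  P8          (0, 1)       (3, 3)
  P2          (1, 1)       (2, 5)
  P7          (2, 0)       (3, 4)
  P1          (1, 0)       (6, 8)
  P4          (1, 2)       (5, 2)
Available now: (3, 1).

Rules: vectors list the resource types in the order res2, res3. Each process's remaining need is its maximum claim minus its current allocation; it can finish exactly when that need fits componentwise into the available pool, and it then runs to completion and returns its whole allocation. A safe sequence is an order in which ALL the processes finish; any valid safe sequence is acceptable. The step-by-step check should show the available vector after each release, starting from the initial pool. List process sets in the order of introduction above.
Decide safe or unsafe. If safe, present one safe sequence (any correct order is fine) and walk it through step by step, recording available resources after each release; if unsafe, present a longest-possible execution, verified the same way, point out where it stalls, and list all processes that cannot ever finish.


UNSAFE — no complete ordering exists.
Key observation: after P6, P8 the pool peaks at (3, 3), and each blocked process is short somewhere: P5 on res2; P2 on res3; P7 on res3; P1 on res2, res3; P4 on res2.
Going as far as possible: P6, P8; after that, nothing fits. Verifying each step:
  pool = (3, 1)
  P6: need (2, 0) fits (3, 1); releases (0, 1), pool now (3, 2)
  P8: need (3, 2) fits (3, 2); releases (0, 1), pool now (3, 3)
  P5 cannot run: need (4, 2) vs free (3, 3) (insufficient res2)
  P2 cannot run: need (1, 4) vs free (3, 3) (insufficient res3)
  P7 cannot run: need (1, 4) vs free (3, 3) (insufficient res3)
  P1 cannot run: need (5, 8) vs free (3, 3) (insufficient res2 and res3)
  P4 cannot run: need (4, 0) vs free (3, 3) (insufficient res2)
Never able to finish: P5, P2, P7, P1 and P4.


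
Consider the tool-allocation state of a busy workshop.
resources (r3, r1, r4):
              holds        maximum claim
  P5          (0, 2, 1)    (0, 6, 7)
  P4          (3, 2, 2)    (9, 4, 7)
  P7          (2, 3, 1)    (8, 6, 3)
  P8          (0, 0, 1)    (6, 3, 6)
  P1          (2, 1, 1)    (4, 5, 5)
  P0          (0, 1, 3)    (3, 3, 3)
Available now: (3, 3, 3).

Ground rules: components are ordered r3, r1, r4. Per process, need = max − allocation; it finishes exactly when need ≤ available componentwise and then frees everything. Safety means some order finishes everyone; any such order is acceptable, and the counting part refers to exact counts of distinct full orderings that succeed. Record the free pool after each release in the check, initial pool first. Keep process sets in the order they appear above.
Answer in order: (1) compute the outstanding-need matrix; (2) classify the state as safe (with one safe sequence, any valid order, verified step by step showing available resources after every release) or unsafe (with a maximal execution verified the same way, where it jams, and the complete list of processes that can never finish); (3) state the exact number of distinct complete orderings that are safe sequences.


(1) Remaining need (order r3, r1, r4):
  P5: (0, 4, 6)
  P4: (6, 2, 5)
  P7: (6, 3, 2)
  P8: (6, 3, 5)
  P1: (2, 4, 4)
  P0: (3, 2, 0)
(2) UNSAFE.
Key observation: the wall is r3: completing P0, P5, P1 brings the pool only to (5, 7, 8), and all the rest need more.
The run P0, P5, P1 cannot be extended any further. Verifying each step:
  pool = (3, 3, 3)
  P0: need (3, 2, 0) fits (3, 3, 3); releases (0, 1, 3), pool now (3, 4, 6)
  P5: need (0, 4, 6) fits (3, 4, 6); releases (0, 2, 1), pool now (3, 6, 7)
  P1: need (2, 4, 4) fits (3, 6, 7); releases (2, 1, 1), pool now (5, 7, 8)
  P4 cannot run: need (6, 2, 5) vs free (5, 7, 8) (insufficient r3)
  P7 cannot run: need (6, 3, 2) vs free (5, 7, 8) (insufficient r3)
  P8 cannot run: need (6, 3, 5) vs free (5, 7, 8) (insufficient r3)
Permanently blocked: P4, P7 and P8.
(3) The exact count: 0 of the possible complete orderings are safe sequences.


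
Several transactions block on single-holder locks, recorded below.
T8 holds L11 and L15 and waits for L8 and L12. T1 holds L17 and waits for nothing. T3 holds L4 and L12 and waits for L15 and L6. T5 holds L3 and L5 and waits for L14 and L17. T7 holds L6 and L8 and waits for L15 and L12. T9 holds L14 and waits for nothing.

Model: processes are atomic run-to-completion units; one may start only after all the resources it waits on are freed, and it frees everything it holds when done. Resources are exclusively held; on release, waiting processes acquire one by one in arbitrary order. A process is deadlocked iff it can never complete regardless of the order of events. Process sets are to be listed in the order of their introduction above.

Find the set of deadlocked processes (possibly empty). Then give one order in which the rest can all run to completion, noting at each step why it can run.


The deadlocked set is T8, T3 and T7.
Key observation: the cycle T8 -> T3 -> T8 can never break — each member waits on the next; T7 is caught in further circular waits.
One completion order for the rest: T9, T1, T5.
Step-by-step check:
  run T9 (it waits on nothing); releases L14
  run T1 (it waits on nothing); releases L17
  T5: everything it awaited (L14 and L17) is free; runs, freeing L3 and L5


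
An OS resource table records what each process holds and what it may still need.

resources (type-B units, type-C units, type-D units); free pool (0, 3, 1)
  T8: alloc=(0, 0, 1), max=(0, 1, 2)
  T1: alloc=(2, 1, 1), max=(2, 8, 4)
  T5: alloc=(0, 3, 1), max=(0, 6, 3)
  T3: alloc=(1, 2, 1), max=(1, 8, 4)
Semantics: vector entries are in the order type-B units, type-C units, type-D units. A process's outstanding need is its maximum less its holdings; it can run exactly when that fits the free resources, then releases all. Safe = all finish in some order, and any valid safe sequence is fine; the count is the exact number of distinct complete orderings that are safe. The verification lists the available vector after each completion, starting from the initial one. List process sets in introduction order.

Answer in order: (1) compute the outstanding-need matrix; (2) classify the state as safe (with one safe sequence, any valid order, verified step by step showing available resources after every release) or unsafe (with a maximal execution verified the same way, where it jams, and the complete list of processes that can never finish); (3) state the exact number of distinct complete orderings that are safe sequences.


(1) Outstanding need per process (order type-B units, type-C units, type-D units):
  T8: (0, 1, 1)
  T1: (0, 7, 3)
  T5: (0, 3, 2)
  T3: (0, 6, 3)
(2) SAFE, for example via the order T8, T5, T3, T1.
Key observation: reading the order forward, T8 is the first process whose need (0, 1, 1) meets the free pool (0, 3, 1) exactly on a resource it requests.
Step-by-step check:
  pool = (0, 3, 1)
  T8 needs (0, 1, 1) <= (0, 3, 1) -> finishes; pool += (0, 0, 1) = (0, 3, 2)
  T5 needs (0, 3, 2) <= (0, 3, 2) -> finishes; pool += (0, 3, 1) = (0, 6, 3)
  T3 needs (0, 6, 3) <= (0, 6, 3) -> finishes; pool += (1, 2, 1) = (1, 8, 4)
  T1 needs (0, 7, 3) <= (1, 8, 4) -> finishes; pool += (2, 1, 1) = (3, 9, 5)
(3) Exactly 1 of the possible complete orderings is a safe sequence.


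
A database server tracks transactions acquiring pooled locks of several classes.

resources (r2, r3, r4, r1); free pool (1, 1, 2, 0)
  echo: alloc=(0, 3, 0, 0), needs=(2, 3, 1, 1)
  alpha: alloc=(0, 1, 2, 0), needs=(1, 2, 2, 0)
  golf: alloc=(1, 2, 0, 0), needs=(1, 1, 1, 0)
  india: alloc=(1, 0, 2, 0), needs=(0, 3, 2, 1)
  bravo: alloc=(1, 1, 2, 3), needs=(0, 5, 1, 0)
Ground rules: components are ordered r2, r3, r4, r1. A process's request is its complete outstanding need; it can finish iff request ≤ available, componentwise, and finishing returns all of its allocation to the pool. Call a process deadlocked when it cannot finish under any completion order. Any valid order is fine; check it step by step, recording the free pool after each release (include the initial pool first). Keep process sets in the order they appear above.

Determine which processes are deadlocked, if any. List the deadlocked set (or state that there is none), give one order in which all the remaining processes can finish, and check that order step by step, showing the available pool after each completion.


Deadlocked set: echo, india and bravo.
Key observation: after golf, alpha the pool peaks at (2, 4, 4, 0), and each blocked process is short somewhere: echo on r1; india on r1; bravo on r3.
One completion order for the rest: golf, alpha. Walking it through:
  pool = (1, 1, 2, 0)
  golf needs (1, 1, 1, 0) <= (1, 1, 2, 0) -> finishes; pool += (1, 2, 0, 0) = (2, 3, 2, 0)
  alpha needs (1, 2, 2, 0) <= (2, 3, 2, 0) -> finishes; pool += (0, 1, 2, 0) = (2, 4, 4, 0)
None of the blocked processes ever fits:
  echo still needs (2, 3, 1, 1) but only (2, 4, 4, 0) is free — short on r1
  india still needs (0, 3, 2, 1) but only (2, 4, 4, 0) is free — short on r1
  bravo still needs (0, 5, 1, 0) but only (2, 4, 4, 0) is free — short on r3


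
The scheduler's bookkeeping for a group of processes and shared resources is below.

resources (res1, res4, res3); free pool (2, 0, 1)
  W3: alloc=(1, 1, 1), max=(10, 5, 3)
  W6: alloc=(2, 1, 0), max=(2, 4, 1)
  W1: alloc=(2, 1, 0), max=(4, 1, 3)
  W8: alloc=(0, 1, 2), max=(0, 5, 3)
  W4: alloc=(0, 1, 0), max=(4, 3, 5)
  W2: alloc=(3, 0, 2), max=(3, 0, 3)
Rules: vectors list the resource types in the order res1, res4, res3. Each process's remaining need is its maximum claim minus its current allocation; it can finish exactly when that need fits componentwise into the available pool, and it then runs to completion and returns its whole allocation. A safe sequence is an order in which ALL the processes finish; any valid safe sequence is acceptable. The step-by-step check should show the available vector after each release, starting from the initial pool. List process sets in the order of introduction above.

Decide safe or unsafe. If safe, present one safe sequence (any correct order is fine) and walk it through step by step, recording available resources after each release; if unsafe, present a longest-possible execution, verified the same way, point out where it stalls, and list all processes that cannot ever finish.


UNSAFE — no complete ordering exists.
Key observation: once W2, W1 finish, the pool peaks at (7, 1, 3) — and every remaining process still needs more res4 than that.
A maximal execution: W2, W1 — then nothing else fits. Walking it through:
  pool = (2, 0, 1)
  W2 needs (0, 0, 1) <= (2, 0, 1) -> finishes; pool += (3, 0, 2) = (5, 0, 3)
  W1 needs (2, 0, 3) <= (5, 0, 3) -> finishes; pool += (2, 1, 0) = (7, 1, 3)
  W3 still needs (9, 4, 2) but only (7, 1, 3) is free — short on res1 and res4
  W6 still needs (0, 3, 1) but only (7, 1, 3) is free — short on res4
  W8 still needs (0, 4, 1) but only (7, 1, 3) is free — short on res4
  W4 still needs (4, 2, 5) but only (7, 1, 3) is free — short on res4 and res3
Never able to finish: W3, W6, W8 and W4.


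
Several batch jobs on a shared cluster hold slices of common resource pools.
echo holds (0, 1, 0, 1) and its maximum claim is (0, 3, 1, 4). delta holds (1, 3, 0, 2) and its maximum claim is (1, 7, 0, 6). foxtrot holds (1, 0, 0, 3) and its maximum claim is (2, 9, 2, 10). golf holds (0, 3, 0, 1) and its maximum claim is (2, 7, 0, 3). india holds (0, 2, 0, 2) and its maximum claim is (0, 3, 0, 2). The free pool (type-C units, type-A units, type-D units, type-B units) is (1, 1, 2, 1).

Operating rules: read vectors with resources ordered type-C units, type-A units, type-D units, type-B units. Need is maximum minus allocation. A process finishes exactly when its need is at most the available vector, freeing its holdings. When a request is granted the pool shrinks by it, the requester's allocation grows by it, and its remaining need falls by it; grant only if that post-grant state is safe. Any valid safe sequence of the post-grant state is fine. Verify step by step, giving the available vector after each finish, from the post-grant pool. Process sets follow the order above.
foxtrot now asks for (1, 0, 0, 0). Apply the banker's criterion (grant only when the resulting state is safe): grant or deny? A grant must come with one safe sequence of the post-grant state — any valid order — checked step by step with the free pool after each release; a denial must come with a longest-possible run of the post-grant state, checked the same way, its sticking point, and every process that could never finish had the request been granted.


DENY. Granting would leave the state unsafe.
Key observation: after india, echo, delta the pool peaks at (1, 7, 2, 6), and each blocked process is short somewhere: foxtrot on type-A units, type-B units; golf on type-C units.
Pretend the grant happened; the run india, echo, delta goes as far as possible. Verifying each step:
  pool = (0, 1, 2, 1)
  india needs (0, 1, 0, 0) <= (0, 1, 2, 1) -> finishes; pool += (0, 2, 0, 2) = (0, 3, 2, 3)
  echo needs (0, 2, 1, 3) <= (0, 3, 2, 3) -> finishes; pool += (0, 1, 0, 1) = (0, 4, 2, 4)
  delta needs (0, 4, 0, 4) <= (0, 4, 2, 4) -> finishes; pool += (1, 3, 0, 2) = (1, 7, 2, 6)
  foxtrot cannot run: need (0, 9, 2, 7) vs free (1, 7, 2, 6) (insufficient type-A units and type-B units)
  golf cannot run: need (2, 4, 0, 2) vs free (1, 7, 2, 6) (insufficient type-C units)
Had the request been granted, foxtrot and golf could never finish.


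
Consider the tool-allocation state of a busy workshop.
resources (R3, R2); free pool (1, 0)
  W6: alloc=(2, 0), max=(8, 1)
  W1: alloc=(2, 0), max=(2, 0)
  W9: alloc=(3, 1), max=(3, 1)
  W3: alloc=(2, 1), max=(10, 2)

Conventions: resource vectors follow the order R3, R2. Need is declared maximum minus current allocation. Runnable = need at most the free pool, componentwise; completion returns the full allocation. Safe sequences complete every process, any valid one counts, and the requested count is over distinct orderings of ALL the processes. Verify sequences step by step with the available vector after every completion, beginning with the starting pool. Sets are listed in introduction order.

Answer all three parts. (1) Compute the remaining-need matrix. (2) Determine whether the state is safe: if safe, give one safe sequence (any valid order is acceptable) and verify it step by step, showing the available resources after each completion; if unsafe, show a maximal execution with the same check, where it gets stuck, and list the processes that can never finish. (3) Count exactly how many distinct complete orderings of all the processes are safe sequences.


(1) Need matrix, components ordered R3, R2:
  W6: (6, 1)
  W1: (0, 0)
  W9: (0, 0)
  W3: (8, 1)
(2) SAFE, for example via the order W9, W1, W6, W3.
Key observation: the first exact fit in this order is W6 — it needs (6, 1) with (6, 1) free, meeting a requested resource to the last unit.
Walking it through:
  pool = (1, 0)
  run W9 (needs (0, 0), free (1, 0)); after release of (3, 1) the pool is (4, 1)
  run W1 (needs (0, 0), free (4, 1)); after release of (2, 0) the pool is (6, 1)
  run W6 (needs (6, 1), free (6, 1)); after release of (2, 0) the pool is (8, 1)
  run W3 (needs (8, 1), free (8, 1)); after release of (2, 1) the pool is (10, 2)
(3) Exactly 2 of the possible complete orderings are safe sequences.
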